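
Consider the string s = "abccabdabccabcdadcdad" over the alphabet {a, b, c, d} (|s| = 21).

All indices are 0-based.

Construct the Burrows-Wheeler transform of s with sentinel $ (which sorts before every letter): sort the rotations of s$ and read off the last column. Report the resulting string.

rank  rotation                last
    0  $abccabdabccabcdadcdad  d
    1  abccabcdadcdad$abccabd  d
    2  abccabdabccabcdadcdad$  $
    3  abcdadcdad$abccabdabcc  c
    4  abdabccabcdadcdad$abcc  c
    5  ad$abccabdabccabcdadcd  d
    6  adcdad$abccabdabccabcd  d
    7  bccabcdadcdad$abccabda  a
    8  bccabdabccabcdadcdad$a  a
    9  bcdadcdad$abccabdabcca  a
   10  bdabccabcdadcdad$abcca  a
   11  cabcdadcdad$abccabdabc  c
   12  cabdabccabcdadcdad$abc  c
   13  ccabcdadcdad$abccabdab  b
   14  ccabdabccabcdadcdad$ab  b
   15  cdad$abccabdabccabcdad  d
   16  cdadcdad$abccabdabccab  b
   17  d$abccabdabccabcdadcda  a
   18  dabccabcdadcdad$abccab  b
   19  dad$abccabdabccabcdadc  c
   20  dadcdad$abccabdabccabc  c
   21  dcdad$abccabdabccabcda  a

dd$ccddaaaaccbbdbabcca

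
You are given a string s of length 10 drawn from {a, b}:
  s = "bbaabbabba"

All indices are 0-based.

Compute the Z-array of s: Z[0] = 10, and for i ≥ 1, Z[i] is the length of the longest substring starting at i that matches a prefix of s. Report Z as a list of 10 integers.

[10, 1, 0, 0, 3, 1, 0, 3, 1, 0]

Z[0]=10
i=1: i≥r, start 0; Z[1]=1 grow→box=[1,2)
i=2: i≥r, start 0; Z[2]=0
i=3: i≥r, start 0; Z[3]=0
i=4: i≥r, start 0; Z[4]=3 grow→box=[4,7)
i=5: min(r-i=2, Z[1]=1)=1; Z[5]=1
i=6: min(r-i=1, Z[2]=0)=0; Z[6]=0
i=7: i≥r, start 0; Z[7]=3 grow→box=[7,10)
i=8: min(r-i=2, Z[1]=1)=1; Z[8]=1
i=9: min(r-i=1, Z[2]=0)=0; Z[9]=0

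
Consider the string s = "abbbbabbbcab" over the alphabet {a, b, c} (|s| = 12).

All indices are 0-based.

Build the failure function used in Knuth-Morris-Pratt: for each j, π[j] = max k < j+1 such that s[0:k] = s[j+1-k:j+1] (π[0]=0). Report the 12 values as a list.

[0, 0, 0, 0, 0, 1, 2, 3, 4, 0, 1, 2]

π[0] = 0
j=1 s[j]='b': π[1]=0 (border '')
j=2 s[j]='b': π[2]=0 (border '')
j=3 s[j]='b': π[3]=0 (border '')
j=4 s[j]='b': π[4]=0 (border '')
j=5 s[j]='a': π[5]=1 (border 'a')
j=6 s[j]='b': π[6]=2 (border 'ab')
j=7 s[j]='b': π[7]=3 (border 'abb')
j=8 s[j]='b': π[8]=4 (border 'abbb')
j=9 s[j]='c': k: 4→0; π[9]=0 (border '')
j=10 s[j]='a': π[10]=1 (border 'a')
j=11 s[j]='b': π[11]=2 (border 'ab')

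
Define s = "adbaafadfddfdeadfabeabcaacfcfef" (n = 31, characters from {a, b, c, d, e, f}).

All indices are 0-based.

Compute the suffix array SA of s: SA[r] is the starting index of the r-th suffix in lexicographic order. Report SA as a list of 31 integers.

[23, 3, 20, 17, 24, 0, 14, 6, 4, 2, 21, 18, 22, 25, 27, 1, 9, 12, 15, 7, 10, 19, 13, 29, 30, 16, 5, 26, 8, 11, 28]

rank→(start, suffix):
  0 → (23, 'aacfcfef')
  1 → (3, 'aafadfddfdeadfabeabcaacfcfef')
  2 → (20, 'abcaacfcfef')
  3 → (17, 'abeabcaacfcfef')
  4 → (24, 'acfcfef')
  5 → (0, 'adbaafadfddfdeadfabeabcaacfcfef')
  6 → (14, 'adfabeabcaacfcfef')
  7 → (6, 'adfddfdeadfabeabcaacfcfef')
  8 → (4, 'afadfddfdeadfabeabcaacfcfef')
  9 → (2, 'baafadfddfdeadfabeabcaacfcfef')
  10 → (21, 'bcaacfcfef')
  11 → (18, 'beabcaacfcfef')
  12 → (22, 'caacfcfef')
  13 → (25, 'cfcfef')
  14 → (27, 'cfef')
  15 → (1, 'dbaafadfddfdeadfabeabcaacfcfef')
  16 → (9, 'ddfdeadfabeabcaacfcfef')
  17 → (12, 'deadfabeabcaacfcfef')
  18 → (15, 'dfabeabcaacfcfef')
  19 → (7, 'dfddfdeadfabeabcaacfcfef')
  20 → (10, 'dfdeadfabeabcaacfcfef')
  21 → (19, 'eabcaacfcfef')
  22 → (13, 'eadfabeabcaacfcfef')
  23 → (29, 'ef')
  24 → (30, 'f')
  25 → (16, 'fabeabcaacfcfef')
  26 → (5, 'fadfddfdeadfabeabcaacfcfef')
  27 → (26, 'fcfef')
  28 → (8, 'fddfdeadfabeabcaacfcfef')
  29 → (11, 'fdeadfabeabcaacfcfef')
  30 → (28, 'fef')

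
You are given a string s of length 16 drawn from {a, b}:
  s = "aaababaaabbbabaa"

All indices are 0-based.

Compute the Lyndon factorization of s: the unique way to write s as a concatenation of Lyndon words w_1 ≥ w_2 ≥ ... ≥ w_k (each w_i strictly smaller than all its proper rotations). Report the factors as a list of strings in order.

["aaababaaabbbab", "a", "a"]

emit factor 1: 'aaababaaabbbab' (i=0, period=14)
emit factor 2: 'a' (i=14, period=1)
emit factor 3: 'a' (i=15, period=1)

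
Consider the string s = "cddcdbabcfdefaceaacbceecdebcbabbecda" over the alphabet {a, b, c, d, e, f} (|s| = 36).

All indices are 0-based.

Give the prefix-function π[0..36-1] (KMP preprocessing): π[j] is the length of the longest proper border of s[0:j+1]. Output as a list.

π[0] = 0
j=1 s[j]='d': π[1]=0 (border '')
j=2 s[j]='d': π[2]=0 (border '')
j=3 s[j]='c': π[3]=1 (border 'c')
j=4 s[j]='d': π[4]=2 (border 'cd')
j=5 s[j]='b': k: 2→0; π[5]=0 (border '')
j=6 s[j]='a': π[6]=0 (border '')
j=7 s[j]='b': π[7]=0 (border '')
j=8 s[j]='c': π[8]=1 (border 'c')
j=9 s[j]='f': k: 1→0; π[9]=0 (border '')
j=10 s[j]='d': π[10]=0 (border '')
j=11 s[j]='e': π[11]=0 (border '')
j=12 s[j]='f': π[12]=0 (border '')
j=13 s[j]='a': π[13]=0 (border '')
j=14 s[j]='c': π[14]=1 (border 'c')
j=15 s[j]='e': k: 1→0; π[15]=0 (border '')
j=16 s[j]='a': π[16]=0 (border '')
j=17 s[j]='a': π[17]=0 (border '')
j=18 s[j]='c': π[18]=1 (border 'c')
j=19 s[j]='b': k: 1→0; π[19]=0 (border '')
j=20 s[j]='c': π[20]=1 (border 'c')
j=21 s[j]='e': k: 1→0; π[21]=0 (border '')
j=22 s[j]='e': π[22]=0 (border '')
j=23 s[j]='c': π[23]=1 (border 'c')
j=24 s[j]='d': π[24]=2 (border 'cd')
j=25 s[j]='e': k: 2→0; π[25]=0 (border '')
j=26 s[j]='b': π[26]=0 (border '')
j=27 s[j]='c': π[27]=1 (border 'c')
j=28 s[j]='b': k: 1→0; π[28]=0 (border '')
j=29 s[j]='a': π[29]=0 (border '')
j=30 s[j]='b': π[30]=0 (border '')
j=31 s[j]='b': π[31]=0 (border '')
j=32 s[j]='e': π[32]=0 (border '')
j=33 s[j]='c': π[33]=1 (border 'c')
j=34 s[j]='d': π[34]=2 (border 'cd')
j=35 s[j]='a': k: 2→0; π[35]=0 (border '')

[0, 0, 0, 1, 2, 0, 0, 0, 1, 0, 0, 0, 0, 0, 1, 0, 0, 0, 1, 0, 1, 0, 0, 1, 2, 0, 0, 1, 0, 0, 0, 0, 0, 1, 2, 0]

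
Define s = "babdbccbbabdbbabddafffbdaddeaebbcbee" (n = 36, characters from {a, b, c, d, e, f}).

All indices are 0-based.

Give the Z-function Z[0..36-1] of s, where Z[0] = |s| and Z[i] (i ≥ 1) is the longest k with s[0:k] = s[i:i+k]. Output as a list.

Z[0]=36
i=1: outside box; Z[1]=0
i=2: outside box; Z[2]=1 grow→box=[2,3)
i=3: outside box; Z[3]=0
i=4: outside box; Z[4]=1 grow→box=[4,5)
i=5: outside box; Z[5]=0
i=6: outside box; Z[6]=0
i=7: outside box; Z[7]=1 grow→box=[7,8)
i=8: outside box; Z[8]=5 grow→box=[8,13)
i=9: min(r-i=4, Z[1]=0)=0; Z[9]=0
i=10: min(r-i=3, Z[2]=1)=1; Z[10]=1
i=11: min(r-i=2, Z[3]=0)=0; Z[11]=0
i=12: min(r-i=1, Z[4]=1)=1; Z[12]=1
i=13: outside box; Z[13]=4 grow→box=[13,17)
i=14: min(r-i=3, Z[1]=0)=0; Z[14]=0
i=15: min(r-i=2, Z[2]=1)=1; Z[15]=1
i=16: min(r-i=1, Z[3]=0)=0; Z[16]=0
i=17: outside box; Z[17]=0
i=18: outside box; Z[18]=0
i=19: outside box; Z[19]=0
i=20: outside box; Z[20]=0
i=21: outside box; Z[21]=0
i=22: outside box; Z[22]=1 grow→box=[22,23)
i=23: outside box; Z[23]=0
i=24: outside box; Z[24]=0
i=25: outside box; Z[25]=0
i=26: outside box; Z[26]=0
i=27: outside box; Z[27]=0
i=28: outside box; Z[28]=0
i=29: outside box; Z[29]=0
i=30: outside box; Z[30]=1 grow→box=[30,31)
i=31: outside box; Z[31]=1 grow→box=[31,32)
i=32: outside box; Z[32]=0
i=33: outside box; Z[33]=1 grow→box=[33,34)
i=34: outside box; Z[34]=0
i=35: outside box; Z[35]=0

[36, 0, 1, 0, 1, 0, 0, 1, 5, 0, 1, 0, 1, 4, 0, 1, 0, 0, 0, 0, 0, 0, 1, 0, 0, 0, 0, 0, 0, 0, 1, 1, 0, 1, 0, 0]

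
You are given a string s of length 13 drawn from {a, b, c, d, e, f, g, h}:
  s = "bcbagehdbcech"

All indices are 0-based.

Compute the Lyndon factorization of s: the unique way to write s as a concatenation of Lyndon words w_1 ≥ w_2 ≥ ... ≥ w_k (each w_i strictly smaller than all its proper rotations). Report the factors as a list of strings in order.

emit factor 1: 'bc' (i=0, period=2)
emit factor 2: 'b' (i=2, period=1)
emit factor 3: 'agehdbcech' (i=3, period=10)

["bc", "b", "agehdbcech"]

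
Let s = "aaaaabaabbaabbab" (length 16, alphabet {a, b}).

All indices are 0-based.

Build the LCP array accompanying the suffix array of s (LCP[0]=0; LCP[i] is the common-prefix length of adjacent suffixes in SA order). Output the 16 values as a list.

[0, 4, 3, 2, 3, 5, 1, 2, 2, 4, 0, 1, 6, 2, 1, 3]

sorted suffixes:
  #0 SA[0]=0  'aaaaabaabbaabbab'
  #1 SA[1]=1  'aaaabaabbaabbab'
  #2 SA[2]=2  'aaabaabbaabbab'
  #3 SA[3]=3  'aabaabbaabbab'
  #4 SA[4]=6  'aabbaabbab'
  #5 SA[5]=10  'aabbab'
  #6 SA[6]=14  'ab'
  #7 SA[7]=4  'abaabbaabbab'
  #8 SA[8]=7  'abbaabbab'
  #9 SA[9]=11  'abbab'
  #10 SA[10]=15  'b'
  #11 SA[11]=5  'baabbaabbab'
  #12 SA[12]=9  'baabbab'
  #13 SA[13]=13  'bab'
  #14 SA[14]=8  'bbaabbab'
  #15 SA[15]=12  'bbab'

SA = [0, 1, 2, 3, 6, 10, 14, 4, 7, 11, 15, 5, 9, 13, 8, 12]
i: (SA[i-1],SA[i]) lcp shared
  1: (0,1) 4 'aaaa'
  2: (1,2) 3 'aaa'
  3: (2,3) 2 'aa'
  4: (3,6) 3 'aab'
  5: (6,10) 5 'aabba'
  6: (10,14) 1 'a'
  7: (14,4) 2 'ab'
  8: (4,7) 2 'ab'
  9: (7,11) 4 'abba'
  10: (11,15) 0 ''
  11: (15,5) 1 'b'
  12: (5,9) 6 'baabba'
  13: (9,13) 2 'ba'
  14: (13,8) 1 'b'
  15: (8,12) 3 'bba'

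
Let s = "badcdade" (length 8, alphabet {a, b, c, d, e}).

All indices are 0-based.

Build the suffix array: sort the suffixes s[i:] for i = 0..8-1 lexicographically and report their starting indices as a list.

rank→(start, suffix):
  0 → (1, 'adcdade')
  1 → (5, 'ade')
  2 → (0, 'badcdade')
  3 → (3, 'cdade')
  4 → (4, 'dade')
  5 → (2, 'dcdade')
  6 → (6, 'de')
  7 → (7, 'e')

[1, 5, 0, 3, 4, 2, 6, 7]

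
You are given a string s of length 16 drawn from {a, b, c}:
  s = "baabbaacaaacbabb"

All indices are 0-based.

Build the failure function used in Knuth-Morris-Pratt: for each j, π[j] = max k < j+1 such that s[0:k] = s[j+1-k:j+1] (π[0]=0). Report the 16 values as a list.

[0, 0, 0, 1, 1, 2, 3, 0, 0, 0, 0, 0, 1, 2, 1, 1]

π[0] = 0
j=1 s[j]='a': π[1]=0 (border '')
j=2 s[j]='a': π[2]=0 (border '')
j=3 s[j]='b': π[3]=1 (border 'b')
j=4 s[j]='b': k: 1→0; π[4]=1 (border 'b')
j=5 s[j]='a': π[5]=2 (border 'ba')
j=6 s[j]='a': π[6]=3 (border 'baa')
j=7 s[j]='c': k: 3→0; π[7]=0 (border '')
j=8 s[j]='a': π[8]=0 (border '')
j=9 s[j]='a': π[9]=0 (border '')
j=10 s[j]='a': π[10]=0 (border '')
j=11 s[j]='c': π[11]=0 (border '')
j=12 s[j]='b': π[12]=1 (border 'b')
j=13 s[j]='a': π[13]=2 (border 'ba')
j=14 s[j]='b': k: 2→0; π[14]=1 (border 'b')
j=15 s[j]='b': k: 1→0; π[15]=1 (border 'b')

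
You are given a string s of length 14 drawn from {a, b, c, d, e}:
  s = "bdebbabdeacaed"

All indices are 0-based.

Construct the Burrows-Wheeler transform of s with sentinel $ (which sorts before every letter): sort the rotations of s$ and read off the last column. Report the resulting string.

rank  rotation         last
    0  $bdebbabdeacaed  d
    1  abdeacaed$bdebb  b
    2  acaed$bdebbabde  e
    3  aed$bdebbabdeac  c
    4  babdeacaed$bdeb  b
    5  bbabdeacaed$bde  e
    6  bdeacaed$bdebba  a
    7  bdebbabdeacaed$  $
    8  caed$bdebbabdea  a
    9  d$bdebbabdeacae  e
   10  deacaed$bdebbab  b
   11  debbabdeacaed$b  b
   12  eacaed$bdebbabd  d
   13  ebbabdeacaed$bd  d
   14  ed$bdebbabdeaca  a

dbecbea$aebbdda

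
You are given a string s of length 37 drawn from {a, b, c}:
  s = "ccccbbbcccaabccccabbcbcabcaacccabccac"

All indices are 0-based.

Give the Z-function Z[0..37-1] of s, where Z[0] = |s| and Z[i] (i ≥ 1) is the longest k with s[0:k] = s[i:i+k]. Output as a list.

Z[0]=37
i=1: fresh scan; Z[1]=3 grow→box=[1,4)
i=2: min(r-i=2, Z[1]=3)=2; Z[2]=2
i=3: min(r-i=1, Z[2]=2)=1; Z[3]=1
i=4: fresh scan; Z[4]=0
i=5: fresh scan; Z[5]=0
i=6: fresh scan; Z[6]=0
i=7: fresh scan; Z[7]=3 grow→box=[7,10)
i=8: min(r-i=2, Z[1]=3)=2; Z[8]=2
i=9: min(r-i=1, Z[2]=2)=1; Z[9]=1
i=10: fresh scan; Z[10]=0
i=11: fresh scan; Z[11]=0
i=12: fresh scan; Z[12]=0
i=13: fresh scan; Z[13]=4 grow→box=[13,17)
i=14: min(r-i=3, Z[1]=3)=3; Z[14]=3
i=15: min(r-i=2, Z[2]=2)=2; Z[15]=2
i=16: min(r-i=1, Z[3]=1)=1; Z[16]=1
i=17: fresh scan; Z[17]=0
i=18: fresh scan; Z[18]=0
i=19: fresh scan; Z[19]=0
i=20: fresh scan; Z[20]=1 grow→box=[20,21)
i=21: fresh scan; Z[21]=0
i=22: fresh scan; Z[22]=1 grow→box=[22,23)
i=23: fresh scan; Z[23]=0
i=24: fresh scan; Z[24]=0
i=25: fresh scan; Z[25]=1 grow→box=[25,26)
i=26: fresh scan; Z[26]=0
i=27: fresh scan; Z[27]=0
i=28: fresh scan; Z[28]=3 grow→box=[28,31)
i=29: min(r-i=2, Z[1]=3)=2; Z[29]=2
i=30: min(r-i=1, Z[2]=2)=1; Z[30]=1
i=31: fresh scan; Z[31]=0
i=32: fresh scan; Z[32]=0
i=33: fresh scan; Z[33]=2 grow→box=[33,35)
i=34: min(r-i=1, Z[1]=3)=1; Z[34]=1
i=35: fresh scan; Z[35]=0
i=36: fresh scan; Z[36]=1 grow→box=[36,37)

[37, 3, 2, 1, 0, 0, 0, 3, 2, 1, 0, 0, 0, 4, 3, 2, 1, 0, 0, 0, 1, 0, 1, 0, 0, 1, 0, 0, 3, 2, 1, 0, 0, 2, 1, 0, 1]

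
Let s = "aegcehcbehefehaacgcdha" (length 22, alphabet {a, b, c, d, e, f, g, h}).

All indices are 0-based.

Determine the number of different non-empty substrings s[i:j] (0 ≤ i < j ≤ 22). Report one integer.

235

sorted suffixes:
  #0 SA[0]=21  'a'
  #1 SA[1]=14  'aacgcdha'
  #2 SA[2]=15  'acgcdha'
  #3 SA[3]=0  'aegcehcbehefehaacgcdha'
  #4 SA[4]=7  'behefehaacgcdha'
  #5 SA[5]=6  'cbehefehaacgcdha'
  #6 SA[6]=18  'cdha'
  #7 SA[7]=3  'cehcbehefehaacgcdha'
  #8 SA[8]=16  'cgcdha'
  #9 SA[9]=19  'dha'
  #10 SA[10]=10  'efehaacgcdha'
  #11 SA[11]=1  'egcehcbehefehaacgcdha'
  #12 SA[12]=12  'ehaacgcdha'
  #13 SA[13]=4  'ehcbehefehaacgcdha'
  #14 SA[14]=8  'ehefehaacgcdha'
  #15 SA[15]=11  'fehaacgcdha'
  #16 SA[16]=17  'gcdha'
  #17 SA[17]=2  'gcehcbehefehaacgcdha'
  #18 SA[18]=20  'ha'
  #19 SA[19]=13  'haacgcdha'
  #20 SA[20]=5  'hcbehefehaacgcdha'
  #21 SA[21]=9  'hefehaacgcdha'

SA = [21, 14, 15, 0, 7, 6, 18, 3, 16, 19, 10, 1, 12, 4, 8, 11, 17, 2, 20, 13, 5, 9]
i: (SA[i-1],SA[i]) lcp shared
  1: (21,14) 1 'a'
  2: (14,15) 1 'a'
  3: (15,0) 1 'a'
  4: (0,7) 0 ''
  5: (7,6) 0 ''
  6: (6,18) 1 'c'
  7: (18,3) 1 'c'
  8: (3,16) 1 'c'
  9: (16,19) 0 ''
  10: (19,10) 0 ''
  11: (10,1) 1 'e'
  12: (1,12) 1 'e'
  13: (12,4) 2 'eh'
  14: (4,8) 2 'eh'
  15: (8,11) 0 ''
  16: (11,17) 0 ''
  17: (17,2) 2 'gc'
  18: (2,20) 0 ''
  19: (20,13) 2 'ha'
  20: (13,5) 1 'h'
  21: (5,9) 1 'h'

n(n+1)/2 = 22·23/2 = 253
Σ LCP = 0 + 1 + 1 + 1 + 0 + 0 + 1 + 1 + 1 + 0 + 0 + 1 + 1 + 2 + 2 + 0 + 0 + 2 + 0 + 2 + 1 + 1 = 18
distinct = 253 − 18 = 235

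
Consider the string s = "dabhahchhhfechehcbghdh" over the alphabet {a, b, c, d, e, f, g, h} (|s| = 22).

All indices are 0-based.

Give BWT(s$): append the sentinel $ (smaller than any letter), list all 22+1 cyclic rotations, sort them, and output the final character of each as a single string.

hdhcaheh$hfhhbdbeagchhc

rank  rotation                 last
    0  $dabhahchhhfechehcbghdh  h
    1  abhahchhhfechehcbghdh$d  d
    2  ahchhhfechehcbghdh$dabh  h
    3  bghdh$dabhahchhhfechehc  c
    4  bhahchhhfechehcbghdh$da  a
    5  cbghdh$dabhahchhhfecheh  h
    6  chehcbghdh$dabhahchhhfe  e
    7  chhhfechehcbghdh$dabhah  h
    8  dabhahchhhfechehcbghdh$  $
    9  dh$dabhahchhhfechehcbgh  h
   10  echehcbghdh$dabhahchhhf  f
   11  ehcbghdh$dabhahchhhfech  h
   12  fechehcbghdh$dabhahchhh  h
   13  ghdh$dabhahchhhfechehcb  b
   14  h$dabhahchhhfechehcbghd  d
   15  hahchhhfechehcbghdh$dab  b
   16  hcbghdh$dabhahchhhfeche  e
   17  hchhhfechehcbghdh$dabha  a
   18  hdh$dabhahchhhfechehcbg  g
   19  hehcbghdh$dabhahchhhfec  c
   20  hfechehcbghdh$dabhahchh  h
   21  hhfechehcbghdh$dabhahch  h
   22  hhhfechehcbghdh$dabhahc  c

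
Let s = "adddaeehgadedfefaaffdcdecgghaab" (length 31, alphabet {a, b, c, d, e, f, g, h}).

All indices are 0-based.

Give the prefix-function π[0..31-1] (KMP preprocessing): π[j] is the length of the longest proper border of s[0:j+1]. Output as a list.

[0, 0, 0, 0, 1, 0, 0, 0, 0, 1, 2, 0, 0, 0, 0, 0, 1, 1, 0, 0, 0, 0, 0, 0, 0, 0, 0, 0, 1, 1, 0]

π[0] = 0
j=1 s[j]='d': π[1]=0 (border '')
j=2 s[j]='d': π[2]=0 (border '')
j=3 s[j]='d': π[3]=0 (border '')
j=4 s[j]='a': π[4]=1 (border 'a')
j=5 s[j]='e': k: 1→0; π[5]=0 (border '')
j=6 s[j]='e': π[6]=0 (border '')
j=7 s[j]='h': π[7]=0 (border '')
j=8 s[j]='g': π[8]=0 (border '')
j=9 s[j]='a': π[9]=1 (border 'a')
j=10 s[j]='d': π[10]=2 (border 'ad')
j=11 s[j]='e': k: 2→0; π[11]=0 (border '')
j=12 s[j]='d': π[12]=0 (border '')
j=13 s[j]='f': π[13]=0 (border '')
j=14 s[j]='e': π[14]=0 (border '')
j=15 s[j]='f': π[15]=0 (border '')
j=16 s[j]='a': π[16]=1 (border 'a')
j=17 s[j]='a': k: 1→0; π[17]=1 (border 'a')
j=18 s[j]='f': k: 1→0; π[18]=0 (border '')
j=19 s[j]='f': π[19]=0 (border '')
j=20 s[j]='d': π[20]=0 (border '')
j=21 s[j]='c': π[21]=0 (border '')
j=22 s[j]='d': π[22]=0 (border '')
j=23 s[j]='e': π[23]=0 (border '')
j=24 s[j]='c': π[24]=0 (border '')
j=25 s[j]='g': π[25]=0 (border '')
j=26 s[j]='g': π[26]=0 (border '')
j=27 s[j]='h': π[27]=0 (border '')
j=28 s[j]='a': π[28]=1 (border 'a')
j=29 s[j]='a': k: 1→0; π[29]=1 (border 'a')
j=30 s[j]='b': k: 1→0; π[30]=0 (border '')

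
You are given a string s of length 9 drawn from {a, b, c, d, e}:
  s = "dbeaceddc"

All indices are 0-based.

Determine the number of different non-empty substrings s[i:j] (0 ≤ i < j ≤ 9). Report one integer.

rank→(start, suffix):
  0 → (3, 'aceddc')
  1 → (1, 'beaceddc')
  2 → (8, 'c')
  3 → (4, 'ceddc')
  4 → (0, 'dbeaceddc')
  5 → (7, 'dc')
  6 → (6, 'ddc')
  7 → (2, 'eaceddc')
  8 → (5, 'eddc')

SA = [3, 1, 8, 4, 0, 7, 6, 2, 5]
i: (SA[i-1],SA[i]) lcp shared
  1: (3,1) 0 ''
  2: (1,8) 0 ''
  3: (8,4) 1 'c'
  4: (4,0) 0 ''
  5: (0,7) 1 'd'
  6: (7,6) 1 'd'
  7: (6,2) 0 ''
  8: (2,5) 1 'e'

n(n+1)/2 = 9·10/2 = 45
Σ LCP = 0 + 0 + 0 + 1 + 0 + 1 + 1 + 0 + 1 = 4
distinct = 45 − 4 = 41

41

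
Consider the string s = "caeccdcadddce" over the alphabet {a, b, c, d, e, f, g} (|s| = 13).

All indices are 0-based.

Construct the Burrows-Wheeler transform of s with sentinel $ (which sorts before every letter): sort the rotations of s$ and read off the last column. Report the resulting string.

rank  rotation        last
    0  $caeccdcadddce  e
    1  adddce$caeccdc  c
    2  aeccdcadddce$c  c
    3  cadddce$caeccd  d
    4  caeccdcadddce$  $
    5  ccdcadddce$cae  e
    6  cdcadddce$caec  c
    7  ce$caeccdcaddd  d
    8  dcadddce$caecc  c
    9  dce$caeccdcadd  d
   10  ddce$caeccdcad  d
   11  dddce$caeccdca  a
   12  e$caeccdcadddc  c
   13  eccdcadddce$ca  a

eccd$ecdcddaca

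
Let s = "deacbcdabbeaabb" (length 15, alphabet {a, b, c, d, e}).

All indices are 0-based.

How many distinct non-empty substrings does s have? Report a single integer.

rank | idx | suffix
   0 |  11 | aabb
   1 |  12 | abb
   2 |   7 | abbeaabb
   3 |   2 | acbcdabbeaabb
   4 |  14 | b
   5 |  13 | bb
   6 |   8 | bbeaabb
   7 |   4 | bcdabbeaabb
   8 |   9 | beaabb
   9 |   3 | cbcdabbeaabb
  10 |   5 | cdabbeaabb
  11 |   6 | dabbeaabb
  12 |   0 | deacbcdabbeaabb
  13 |  10 | eaabb
  14 |   1 | eacbcdabbeaabb

SA = [11, 12, 7, 2, 14, 13, 8, 4, 9, 3, 5, 6, 0, 10, 1]
rank  pair      lcp
   1  s[11:],s[12:]  1  'a'
   2  s[12:],s[7:]  3  'abb'
   3  s[7:],s[2:]  1  'a'
   4  s[2:],s[14:]  0  ''
   5  s[14:],s[13:]  1  'b'
   6  s[13:],s[8:]  2  'bb'
   7  s[8:],s[4:]  1  'b'
   8  s[4:],s[9:]  1  'b'
   9  s[9:],s[3:]  0  ''
  10  s[3:],s[5:]  1  'c'
  11  s[5:],s[6:]  0  ''
  12  s[6:],s[0:]  1  'd'
  13  s[0:],s[10:]  0  ''
  14  s[10:],s[1:]  2  'ea'

n(n+1)/2 = 15·16/2 = 120
Σ LCP = 0 + 1 + 3 + 1 + 0 + 1 + 2 + 1 + 1 + 0 + 1 + 0 + 1 + 0 + 2 = 14
distinct = 120 − 14 = 106

106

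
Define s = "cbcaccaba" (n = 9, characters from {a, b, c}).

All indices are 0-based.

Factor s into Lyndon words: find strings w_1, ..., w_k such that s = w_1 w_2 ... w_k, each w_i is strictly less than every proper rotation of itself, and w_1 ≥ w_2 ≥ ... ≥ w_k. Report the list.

emit factor 1: 'c' (i=0, period=1)
emit factor 2: 'bc' (i=1, period=2)
emit factor 3: 'acc' (i=3, period=3)
emit factor 4: 'ab' (i=6, period=2)
emit factor 5: 'a' (i=8, period=1)

["c", "bc", "acc", "ab", "a"]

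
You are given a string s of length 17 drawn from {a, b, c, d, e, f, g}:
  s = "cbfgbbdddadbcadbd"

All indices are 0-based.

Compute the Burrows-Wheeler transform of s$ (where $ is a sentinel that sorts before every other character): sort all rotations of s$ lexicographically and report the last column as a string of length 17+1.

ddcgddbcb$bdaadbbf

rank  rotation            last
    0  $cbfgbbdddadbcadbd  d
    1  adbcadbd$cbfgbbddd  d
    2  adbd$cbfgbbdddadbc  c
    3  bbdddadbcadbd$cbfg  g
    4  bcadbd$cbfgbbdddad  d
    5  bd$cbfgbbdddadbcad  d
    6  bdddadbcadbd$cbfgb  b
    7  bfgbbdddadbcadbd$c  c
    8  cadbd$cbfgbbdddadb  b
    9  cbfgbbdddadbcadbd$  $
   10  d$cbfgbbdddadbcadb  b
   11  dadbcadbd$cbfgbbdd  d
   12  dbcadbd$cbfgbbddda  a
   13  dbd$cbfgbbdddadbca  a
   14  ddadbcadbd$cbfgbbd  d
   15  dddadbcadbd$cbfgbb  b
   16  fgbbdddadbcadbd$cb  b
   17  gbbdddadbcadbd$cbf  f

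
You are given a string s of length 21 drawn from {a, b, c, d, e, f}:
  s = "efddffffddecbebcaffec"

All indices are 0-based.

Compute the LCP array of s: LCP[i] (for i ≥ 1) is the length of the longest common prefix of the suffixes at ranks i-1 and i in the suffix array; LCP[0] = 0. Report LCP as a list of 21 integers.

rank→(start, suffix):
  0 → (16, 'affec')
  1 → (14, 'bcaffec')
  2 → (12, 'bebcaffec')
  3 → (20, 'c')
  4 → (15, 'caffec')
  5 → (11, 'cbebcaffec')
  6 → (8, 'ddecbebcaffec')
  7 → (2, 'ddffffddecbebcaffec')
  8 → (9, 'decbebcaffec')
  9 → (3, 'dffffddecbebcaffec')
  10 → (13, 'ebcaffec')
  11 → (19, 'ec')
  12 → (10, 'ecbebcaffec')
  13 → (0, 'efddffffddecbebcaffec')
  14 → (7, 'fddecbebcaffec')
  15 → (1, 'fddffffddecbebcaffec')
  16 → (18, 'fec')
  17 → (6, 'ffddecbebcaffec')
  18 → (17, 'ffec')
  19 → (5, 'fffddecbebcaffec')
  20 → (4, 'ffffddecbebcaffec')

SA = [16, 14, 12, 20, 15, 11, 8, 2, 9, 3, 13, 19, 10, 0, 7, 1, 18, 6, 17, 5, 4]
i: (SA[i-1],SA[i]) lcp shared
  1: (16,14) 0 ''
  2: (14,12) 1 'b'
  3: (12,20) 0 ''
  4: (20,15) 1 'c'
  5: (15,11) 1 'c'
  6: (11,8) 0 ''
  7: (8,2) 2 'dd'
  8: (2,9) 1 'd'
  9: (9,3) 1 'd'
  10: (3,13) 0 ''
  11: (13,19) 1 'e'
  12: (19,10) 2 'ec'
  13: (10,0) 1 'e'
  14: (0,7) 0 ''
  15: (7,1) 3 'fdd'
  16: (1,18) 1 'f'
  17: (18,6) 1 'f'
  18: (6,17) 2 'ff'
  19: (17,5) 2 'ff'
  20: (5,4) 3 'fff'

[0, 0, 1, 0, 1, 1, 0, 2, 1, 1, 0, 1, 2, 1, 0, 3, 1, 1, 2, 2, 3]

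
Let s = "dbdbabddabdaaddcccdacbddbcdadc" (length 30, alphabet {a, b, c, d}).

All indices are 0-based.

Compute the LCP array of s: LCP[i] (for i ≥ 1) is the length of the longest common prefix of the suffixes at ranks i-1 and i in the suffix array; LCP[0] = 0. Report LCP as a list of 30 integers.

sorted suffixes:
  #0 SA[0]=11  'aaddcccdacbddbcdadc'
  #1 SA[1]=8  'abdaaddcccdacbddbcdadc'
  #2 SA[2]=4  'abddabdaaddcccdacbddbcdadc'
  #3 SA[3]=19  'acbddbcdadc'
  #4 SA[4]=27  'adc'
  #5 SA[5]=12  'addcccdacbddbcdadc'
  #6 SA[6]=3  'babddabdaaddcccdacbddbcdadc'
  #7 SA[7]=24  'bcdadc'
  #8 SA[8]=9  'bdaaddcccdacbddbcdadc'
  #9 SA[9]=1  'bdbabddabdaaddcccdacbddbcdadc'
  #10 SA[10]=5  'bddabdaaddcccdacbddbcdadc'
  #11 SA[11]=21  'bddbcdadc'
  #12 SA[12]=29  'c'
  #13 SA[13]=20  'cbddbcdadc'
  #14 SA[14]=15  'cccdacbddbcdadc'
  #15 SA[15]=16  'ccdacbddbcdadc'
  #16 SA[16]=17  'cdacbddbcdadc'
  #17 SA[17]=25  'cdadc'
  #18 SA[18]=10  'daaddcccdacbddbcdadc'
  #19 SA[19]=7  'dabdaaddcccdacbddbcdadc'
  #20 SA[20]=18  'dacbddbcdadc'
  #21 SA[21]=26  'dadc'
  #22 SA[22]=2  'dbabddabdaaddcccdacbddbcdadc'
  #23 SA[23]=23  'dbcdadc'
  #24 SA[24]=0  'dbdbabddabdaaddcccdacbddbcdadc'
  #25 SA[25]=28  'dc'
  #26 SA[26]=14  'dcccdacbddbcdadc'
  #27 SA[27]=6  'ddabdaaddcccdacbddbcdadc'
  #28 SA[28]=22  'ddbcdadc'
  #29 SA[29]=13  'ddcccdacbddbcdadc'

SA = [11, 8, 4, 19, 27, 12, 3, 24, 9, 1, 5, 21, 29, 20, 15, 16, 17, 25, 10, 7, 18, 26, 2, 23, 0, 28, 14, 6, 22, 13]
rank  pair      lcp
   1  s[11:],s[8:]  1  'a'
   2  s[8:],s[4:]  3  'abd'
   3  s[4:],s[19:]  1  'a'
   4  s[19:],s[27:]  1  'a'
   5  s[27:],s[12:]  2  'ad'
   6  s[12:],s[3:]  0  ''
   7  s[3:],s[24:]  1  'b'
   8  s[24:],s[9:]  1  'b'
   9  s[9:],s[1:]  2  'bd'
  10  s[1:],s[5:]  2  'bd'
  11  s[5:],s[21:]  3  'bdd'
  12  s[21:],s[29:]  0  ''
  13  s[29:],s[20:]  1  'c'
  14  s[20:],s[15:]  1  'c'
  15  s[15:],s[16:]  2  'cc'
  16  s[16:],s[17:]  1  'c'
  17  s[17:],s[25:]  3  'cda'
  18  s[25:],s[10:]  0  ''
  19  s[10:],s[7:]  2  'da'
  20  s[7:],s[18:]  2  'da'
  21  s[18:],s[26:]  2  'da'
  22  s[26:],s[2:]  1  'd'
  23  s[2:],s[23:]  2  'db'
  24  s[23:],s[0:]  2  'db'
  25  s[0:],s[28:]  1  'd'
  26  s[28:],s[14:]  2  'dc'
  27  s[14:],s[6:]  1  'd'
  28  s[6:],s[22:]  2  'dd'
  29  s[22:],s[13:]  2  'dd'

[0, 1, 3, 1, 1, 2, 0, 1, 1, 2, 2, 3, 0, 1, 1, 2, 1, 3, 0, 2, 2, 2, 1, 2, 2, 1, 2, 1, 2, 2]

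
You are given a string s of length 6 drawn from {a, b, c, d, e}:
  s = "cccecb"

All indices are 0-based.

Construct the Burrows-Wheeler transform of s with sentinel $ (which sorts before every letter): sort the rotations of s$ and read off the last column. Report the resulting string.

bce$ccc

rank  rotation last
    0  $cccecb  b
    1  b$cccec  c
    2  cb$ccce  e
    3  cccecb$  $
    4  ccecb$c  c
    5  cecb$cc  c
    6  ecb$ccc  c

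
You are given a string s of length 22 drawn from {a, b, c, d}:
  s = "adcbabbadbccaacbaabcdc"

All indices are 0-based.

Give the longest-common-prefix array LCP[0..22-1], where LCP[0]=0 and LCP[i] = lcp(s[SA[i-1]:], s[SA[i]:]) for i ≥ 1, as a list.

rank | idx | suffix
   0 |  16 | aabcdc
   1 |  12 | aacbaabcdc
   2 |   4 | abbadbccaacbaabcdc
   3 |  17 | abcdc
   4 |  13 | acbaabcdc
   5 |   7 | adbccaacbaabcdc
   6 |   0 | adcbabbadbccaacbaabcdc
   7 |  15 | baabcdc
   8 |   3 | babbadbccaacbaabcdc
   9 |   6 | badbccaacbaabcdc
  10 |   5 | bbadbccaacbaabcdc
  11 |   9 | bccaacbaabcdc
  12 |  18 | bcdc
  13 |  21 | c
  14 |  11 | caacbaabcdc
  15 |  14 | cbaabcdc
  16 |   2 | cbabbadbccaacbaabcdc
  17 |  10 | ccaacbaabcdc
  18 |  19 | cdc
  19 |   8 | dbccaacbaabcdc
  20 |  20 | dc
  21 |   1 | dcbabbadbccaacbaabcdc

SA = [16, 12, 4, 17, 13, 7, 0, 15, 3, 6, 5, 9, 18, 21, 11, 14, 2, 10, 19, 8, 20, 1]
i: (SA[i-1],SA[i]) lcp shared
  1: (16,12) 2 'aa'
  2: (12,4) 1 'a'
  3: (4,17) 2 'ab'
  4: (17,13) 1 'a'
  5: (13,7) 1 'a'
  6: (7,0) 2 'ad'
  7: (0,15) 0 ''
  8: (15,3) 2 'ba'
  9: (3,6) 2 'ba'
  10: (6,5) 1 'b'
  11: (5,9) 1 'b'
  12: (9,18) 2 'bc'
  13: (18,21) 0 ''
  14: (21,11) 1 'c'
  15: (11,14) 1 'c'
  16: (14,2) 3 'cba'
  17: (2,10) 1 'c'
  18: (10,19) 1 'c'
  19: (19,8) 0 ''
  20: (8,20) 1 'd'
  21: (20,1) 2 'dc'

[0, 2, 1, 2, 1, 1, 2, 0, 2, 2, 1, 1, 2, 0, 1, 1, 3, 1, 1, 0, 1, 2]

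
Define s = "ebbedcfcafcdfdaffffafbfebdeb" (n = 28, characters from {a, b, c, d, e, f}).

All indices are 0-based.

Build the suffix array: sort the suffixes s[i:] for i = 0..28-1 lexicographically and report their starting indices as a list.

[19, 8, 14, 27, 1, 24, 2, 21, 7, 10, 5, 13, 4, 25, 11, 26, 0, 23, 3, 18, 20, 6, 9, 12, 22, 17, 16, 15]

rank | idx | suffix
   0 |  19 | afbfebdeb
   1 |   8 | afcdfdaffffafbfebdeb
   2 |  14 | affffafbfebdeb
   3 |  27 | b
   4 |   1 | bbedcfcafcdfdaffffafbfebdeb
   5 |  24 | bdeb
   6 |   2 | bedcfcafcdfdaffffafbfebdeb
   7 |  21 | bfebdeb
   8 |   7 | cafcdfdaffffafbfebdeb
   9 |  10 | cdfdaffffafbfebdeb
  10 |   5 | cfcafcdfdaffffafbfebdeb
  11 |  13 | daffffafbfebdeb
  12 |   4 | dcfcafcdfdaffffafbfebdeb
  13 |  25 | deb
  14 |  11 | dfdaffffafbfebdeb
  15 |  26 | eb
  16 |   0 | ebbedcfcafcdfdaffffafbfebdeb
  17 |  23 | ebdeb
  18 |   3 | edcfcafcdfdaffffafbfebdeb
  19 |  18 | fafbfebdeb
  20 |  20 | fbfebdeb
  21 |   6 | fcafcdfdaffffafbfebdeb
  22 |   9 | fcdfdaffffafbfebdeb
  23 |  12 | fdaffffafbfebdeb
  24 |  22 | febdeb
  25 |  17 | ffafbfebdeb
  26 |  16 | fffafbfebdeb
  27 |  15 | ffffafbfebdeb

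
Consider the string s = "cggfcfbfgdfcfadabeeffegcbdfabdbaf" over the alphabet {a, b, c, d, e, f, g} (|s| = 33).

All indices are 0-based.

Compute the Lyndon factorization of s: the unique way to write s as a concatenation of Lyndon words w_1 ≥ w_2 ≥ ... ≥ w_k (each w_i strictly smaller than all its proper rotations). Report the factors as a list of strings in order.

emit factor 1: 'cggf' (i=0, period=4)
emit factor 2: 'cf' (i=4, period=2)
emit factor 3: 'bfgdfcf' (i=6, period=7)
emit factor 4: 'ad' (i=13, period=2)
emit factor 5: 'abeeffegcbdf' (i=15, period=12)
emit factor 6: 'abdbaf' (i=27, period=6)

["cggf", "cf", "bfgdfcf", "ad", "abeeffegcbdf", "abdbaf"]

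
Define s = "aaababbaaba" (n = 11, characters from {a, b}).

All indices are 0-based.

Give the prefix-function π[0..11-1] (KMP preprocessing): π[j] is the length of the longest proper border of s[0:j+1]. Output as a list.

π[0] = 0
j=1 s[j]='a': π[1]=1 (border 'a')
j=2 s[j]='a': π[2]=2 (border 'aa')
j=3 s[j]='b': k: 2→1→0; π[3]=0 (border '')
j=4 s[j]='a': π[4]=1 (border 'a')
j=5 s[j]='b': k: 1→0; π[5]=0 (border '')
j=6 s[j]='b': π[6]=0 (border '')
j=7 s[j]='a': π[7]=1 (border 'a')
j=8 s[j]='a': π[8]=2 (border 'aa')
j=9 s[j]='b': k: 2→1→0; π[9]=0 (border '')
j=10 s[j]='a': π[10]=1 (border 'a')

[0, 1, 2, 0, 1, 0, 0, 1, 2, 0, 1]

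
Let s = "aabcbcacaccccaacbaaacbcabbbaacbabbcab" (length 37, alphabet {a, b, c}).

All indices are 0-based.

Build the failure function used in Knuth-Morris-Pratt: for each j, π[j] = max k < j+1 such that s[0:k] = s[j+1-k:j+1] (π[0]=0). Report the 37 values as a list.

π[0] = 0
j=1 s[j]='a': π[1]=1 (border 'a')
j=2 s[j]='b': k: 1→0; π[2]=0 (border '')
j=3 s[j]='c': π[3]=0 (border '')
j=4 s[j]='b': π[4]=0 (border '')
j=5 s[j]='c': π[5]=0 (border '')
j=6 s[j]='a': π[6]=1 (border 'a')
j=7 s[j]='c': k: 1→0; π[7]=0 (border '')
j=8 s[j]='a': π[8]=1 (border 'a')
j=9 s[j]='c': k: 1→0; π[9]=0 (border '')
j=10 s[j]='c': π[10]=0 (border '')
j=11 s[j]='c': π[11]=0 (border '')
j=12 s[j]='c': π[12]=0 (border '')
j=13 s[j]='a': π[13]=1 (border 'a')
j=14 s[j]='a': π[14]=2 (border 'aa')
j=15 s[j]='c': k: 2→1→0; π[15]=0 (border '')
j=16 s[j]='b': π[16]=0 (border '')
j=17 s[j]='a': π[17]=1 (border 'a')
j=18 s[j]='a': π[18]=2 (border 'aa')
j=19 s[j]='a': k: 2→1; π[19]=2 (border 'aa')
j=20 s[j]='c': k: 2→1→0; π[20]=0 (border '')
j=21 s[j]='b': π[21]=0 (border '')
j=22 s[j]='c': π[22]=0 (border '')
j=23 s[j]='a': π[23]=1 (border 'a')
j=24 s[j]='b': k: 1→0; π[24]=0 (border '')
j=25 s[j]='b': π[25]=0 (border '')
j=26 s[j]='b': π[26]=0 (border '')
j=27 s[j]='a': π[27]=1 (border 'a')
j=28 s[j]='a': π[28]=2 (border 'aa')
j=29 s[j]='c': k: 2→1→0; π[29]=0 (border '')
j=30 s[j]='b': π[30]=0 (border '')
j=31 s[j]='a': π[31]=1 (border 'a')
j=32 s[j]='b': k: 1→0; π[32]=0 (border '')
j=33 s[j]='b': π[33]=0 (border '')
j=34 s[j]='c': π[34]=0 (border '')
j=35 s[j]='a': π[35]=1 (border 'a')
j=36 s[j]='b': k: 1→0; π[36]=0 (border '')

[0, 1, 0, 0, 0, 0, 1, 0, 1, 0, 0, 0, 0, 1, 2, 0, 0, 1, 2, 2, 0, 0, 0, 1, 0, 0, 0, 1, 2, 0, 0, 1, 0, 0, 0, 1, 0]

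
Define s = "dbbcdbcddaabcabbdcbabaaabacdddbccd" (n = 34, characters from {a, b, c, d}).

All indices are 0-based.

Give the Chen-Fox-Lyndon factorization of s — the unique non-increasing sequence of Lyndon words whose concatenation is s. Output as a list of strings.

["d", "bbcdbcdd", "aabcabbdcbab", "aaabacdddbccd"]

emit factor 1: 'd' (i=0, period=1)
emit factor 2: 'bbcdbcdd' (i=1, period=8)
emit factor 3: 'aabcabbdcbab' (i=9, period=12)
emit factor 4: 'aaabacdddbccd' (i=21, period=13)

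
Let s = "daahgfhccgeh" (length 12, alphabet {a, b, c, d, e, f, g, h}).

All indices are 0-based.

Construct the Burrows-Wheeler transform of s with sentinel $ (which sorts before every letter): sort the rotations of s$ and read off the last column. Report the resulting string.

hdahc$ggchefa

rank  rotation       last
    0  $daahgfhccgeh  h
    1  aahgfhccgeh$d  d
    2  ahgfhccgeh$da  a
    3  ccgeh$daahgfh  h
    4  cgeh$daahgfhc  c
    5  daahgfhccgeh$  $
    6  eh$daahgfhccg  g
    7  fhccgeh$daahg  g
    8  geh$daahgfhcc  c
    9  gfhccgeh$daah  h
   10  h$daahgfhccge  e
   11  hccgeh$daahgf  f
   12  hgfhccgeh$daa  a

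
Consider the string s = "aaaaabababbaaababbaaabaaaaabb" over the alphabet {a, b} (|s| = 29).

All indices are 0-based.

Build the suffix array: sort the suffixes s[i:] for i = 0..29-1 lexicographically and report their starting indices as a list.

[0, 22, 1, 23, 18, 2, 11, 24, 19, 3, 12, 25, 20, 4, 13, 6, 26, 15, 8, 28, 21, 17, 10, 5, 14, 7, 27, 16, 9]

sorted suffixes:
  #0 SA[0]=0  'aaaaabababbaaababbaaabaaaaabb'
  #1 SA[1]=22  'aaaaabb'
  #2 SA[2]=1  'aaaabababbaaababbaaabaaaaabb'
  #3 SA[3]=23  'aaaabb'
  #4 SA[4]=18  'aaabaaaaabb'
  #5 SA[5]=2  'aaabababbaaababbaaabaaaaabb'
  #6 SA[6]=11  'aaababbaaabaaaaabb'
  #7 SA[7]=24  'aaabb'
  #8 SA[8]=19  'aabaaaaabb'
  #9 SA[9]=3  'aabababbaaababbaaabaaaaabb'
  #10 SA[10]=12  'aababbaaabaaaaabb'
  #11 SA[11]=25  'aabb'
  #12 SA[12]=20  'abaaaaabb'
  #13 SA[13]=4  'abababbaaababbaaabaaaaabb'
  #14 SA[14]=13  'ababbaaabaaaaabb'
  #15 SA[15]=6  'ababbaaababbaaabaaaaabb'
  #16 SA[16]=26  'abb'
  #17 SA[17]=15  'abbaaabaaaaabb'
  #18 SA[18]=8  'abbaaababbaaabaaaaabb'
  #19 SA[19]=28  'b'
  #20 SA[20]=21  'baaaaabb'
  #21 SA[21]=17  'baaabaaaaabb'
  #22 SA[22]=10  'baaababbaaabaaaaabb'
  #23 SA[23]=5  'bababbaaababbaaabaaaaabb'
  #24 SA[24]=14  'babbaaabaaaaabb'
  #25 SA[25]=7  'babbaaababbaaabaaaaabb'
  #26 SA[26]=27  'bb'
  #27 SA[27]=16  'bbaaabaaaaabb'
  #28 SA[28]=9  'bbaaababbaaabaaaaabb'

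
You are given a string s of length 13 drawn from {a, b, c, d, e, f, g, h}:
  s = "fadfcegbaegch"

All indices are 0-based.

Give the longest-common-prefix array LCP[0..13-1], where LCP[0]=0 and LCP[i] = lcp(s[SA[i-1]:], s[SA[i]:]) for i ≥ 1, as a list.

[0, 1, 0, 0, 1, 0, 0, 2, 0, 1, 0, 1, 0]

sorted suffixes:
  #0 SA[0]=1  'adfcegbaegch'
  #1 SA[1]=8  'aegch'
  #2 SA[2]=7  'baegch'
  #3 SA[3]=4  'cegbaegch'
  #4 SA[4]=11  'ch'
  #5 SA[5]=2  'dfcegbaegch'
  #6 SA[6]=5  'egbaegch'
  #7 SA[7]=9  'egch'
  #8 SA[8]=0  'fadfcegbaegch'
  #9 SA[9]=3  'fcegbaegch'
  #10 SA[10]=6  'gbaegch'
  #11 SA[11]=10  'gch'
  #12 SA[12]=12  'h'

SA = [1, 8, 7, 4, 11, 2, 5, 9, 0, 3, 6, 10, 12]
rank  pair      lcp
   1  s[1:],s[8:]  1  'a'
   2  s[8:],s[7:]  0  ''
   3  s[7:],s[4:]  0  ''
   4  s[4:],s[11:]  1  'c'
   5  s[11:],s[2:]  0  ''
   6  s[2:],s[5:]  0  ''
   7  s[5:],s[9:]  2  'eg'
   8  s[9:],s[0:]  0  ''
   9  s[0:],s[3:]  1  'f'
  10  s[3:],s[6:]  0  ''
  11  s[6:],s[10:]  1  'g'
  12  s[10:],s[12:]  0  ''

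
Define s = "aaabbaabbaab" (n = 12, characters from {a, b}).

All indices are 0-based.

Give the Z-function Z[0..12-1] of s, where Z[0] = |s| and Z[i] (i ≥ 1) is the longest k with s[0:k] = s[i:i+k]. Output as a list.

[12, 2, 1, 0, 0, 2, 1, 0, 0, 2, 1, 0]

Z[0]=12
i=1: outside box; Z[1]=2 scan→box=[1,3)
i=2: min(r-i=1, Z[1]=2)=1; Z[2]=1
i=3: outside box; Z[3]=0
i=4: outside box; Z[4]=0
i=5: outside box; Z[5]=2 scan→box=[5,7)
i=6: min(r-i=1, Z[1]=2)=1; Z[6]=1
i=7: outside box; Z[7]=0
i=8: outside box; Z[8]=0
i=9: outside box; Z[9]=2 scan→box=[9,11)
i=10: min(r-i=1, Z[1]=2)=1; Z[10]=1
i=11: outside box; Z[11]=0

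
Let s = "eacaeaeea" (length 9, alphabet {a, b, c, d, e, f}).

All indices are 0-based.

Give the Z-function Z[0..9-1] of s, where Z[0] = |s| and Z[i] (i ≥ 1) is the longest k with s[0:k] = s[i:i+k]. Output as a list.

Z[0]=9
i=1: fresh scan; Z[1]=0
i=2: fresh scan; Z[2]=0
i=3: fresh scan; Z[3]=0
i=4: fresh scan; Z[4]=2 scan→box=[4,6)
i=5: min(r-i=1, Z[1]=0)=0; Z[5]=0
i=6: fresh scan; Z[6]=1 scan→box=[6,7)
i=7: fresh scan; Z[7]=2 scan→box=[7,9)
i=8: min(r-i=1, Z[1]=0)=0; Z[8]=0

[9, 0, 0, 0, 2, 0, 1, 2, 0]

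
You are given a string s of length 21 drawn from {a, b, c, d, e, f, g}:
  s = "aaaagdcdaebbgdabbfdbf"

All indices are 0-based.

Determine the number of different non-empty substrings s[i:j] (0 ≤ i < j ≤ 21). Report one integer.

sorted suffixes:
  #0 SA[0]=0  'aaaagdcdaebbgdabbfdbf'
  #1 SA[1]=1  'aaagdcdaebbgdabbfdbf'
  #2 SA[2]=2  'aagdcdaebbgdabbfdbf'
  #3 SA[3]=14  'abbfdbf'
  #4 SA[4]=8  'aebbgdabbfdbf'
  #5 SA[5]=3  'agdcdaebbgdabbfdbf'
  #6 SA[6]=15  'bbfdbf'
  #7 SA[7]=10  'bbgdabbfdbf'
  #8 SA[8]=19  'bf'
  #9 SA[9]=16  'bfdbf'
  #10 SA[10]=11  'bgdabbfdbf'
  #11 SA[11]=6  'cdaebbgdabbfdbf'
  #12 SA[12]=13  'dabbfdbf'
  #13 SA[13]=7  'daebbgdabbfdbf'
  #14 SA[14]=18  'dbf'
  #15 SA[15]=5  'dcdaebbgdabbfdbf'
  #16 SA[16]=9  'ebbgdabbfdbf'
  #17 SA[17]=20  'f'
  #18 SA[18]=17  'fdbf'
  #19 SA[19]=12  'gdabbfdbf'
  #20 SA[20]=4  'gdcdaebbgdabbfdbf'

SA = [0, 1, 2, 14, 8, 3, 15, 10, 19, 16, 11, 6, 13, 7, 18, 5, 9, 20, 17, 12, 4]
[i] adj suffixes → lcp
  [1] 0/1 → 3 ('aaa')
  [2] 1/2 → 2 ('aa')
  [3] 2/14 → 1 ('a')
  [4] 14/8 → 1 ('a')
  [5] 8/3 → 1 ('a')
  [6] 3/15 → 0 ('')
  [7] 15/10 → 2 ('bb')
  [8] 10/19 → 1 ('b')
  [9] 19/16 → 2 ('bf')
  [10] 16/11 → 1 ('b')
  [11] 11/6 → 0 ('')
  [12] 6/13 → 0 ('')
  [13] 13/7 → 2 ('da')
  [14] 7/18 → 1 ('d')
  [15] 18/5 → 1 ('d')
  [16] 5/9 → 0 ('')
  [17] 9/20 → 0 ('')
  [18] 20/17 → 1 ('f')
  [19] 17/12 → 0 ('')
  [20] 12/4 → 2 ('gd')

n(n+1)/2 = 21·22/2 = 231
Σ LCP = 0 + 3 + 2 + 1 + 1 + 1 + 0 + 2 + 1 + 2 + 1 + 0 + 0 + 2 + 1 + 1 + 0 + 0 + 1 + 0 + 2 = 21
distinct = 231 − 21 = 210

210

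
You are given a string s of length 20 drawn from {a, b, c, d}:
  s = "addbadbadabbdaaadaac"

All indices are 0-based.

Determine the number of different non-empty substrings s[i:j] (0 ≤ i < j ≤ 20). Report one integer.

180

sorted suffixes:
  #0 SA[0]=13  'aaadaac'
  #1 SA[1]=17  'aac'
  #2 SA[2]=14  'aadaac'
  #3 SA[3]=9  'abbdaaadaac'
  #4 SA[4]=18  'ac'
  #5 SA[5]=15  'adaac'
  #6 SA[6]=7  'adabbdaaadaac'
  #7 SA[7]=4  'adbadabbdaaadaac'
  #8 SA[8]=0  'addbadbadabbdaaadaac'
  #9 SA[9]=6  'badabbdaaadaac'
  #10 SA[10]=3  'badbadabbdaaadaac'
  #11 SA[11]=10  'bbdaaadaac'
  #12 SA[12]=11  'bdaaadaac'
  #13 SA[13]=19  'c'
  #14 SA[14]=12  'daaadaac'
  #15 SA[15]=16  'daac'
  #16 SA[16]=8  'dabbdaaadaac'
  #17 SA[17]=5  'dbadabbdaaadaac'
  #18 SA[18]=2  'dbadbadabbdaaadaac'
  #19 SA[19]=1  'ddbadbadabbdaaadaac'

SA = [13, 17, 14, 9, 18, 15, 7, 4, 0, 6, 3, 10, 11, 19, 12, 16, 8, 5, 2, 1]
[i] adj suffixes → lcp
  [1] 13/17 → 2 ('aa')
  [2] 17/14 → 2 ('aa')
  [3] 14/9 → 1 ('a')
  [4] 9/18 → 1 ('a')
  [5] 18/15 → 1 ('a')
  [6] 15/7 → 3 ('ada')
  [7] 7/4 → 2 ('ad')
  [8] 4/0 → 2 ('ad')
  [9] 0/6 → 0 ('')
  [10] 6/3 → 3 ('bad')
  [11] 3/10 → 1 ('b')
  [12] 10/11 → 1 ('b')
  [13] 11/19 → 0 ('')
  [14] 19/12 → 0 ('')
  [15] 12/16 → 3 ('daa')
  [16] 16/8 → 2 ('da')
  [17] 8/5 → 1 ('d')
  [18] 5/2 → 4 ('dbad')
  [19] 2/1 → 1 ('d')

n(n+1)/2 = 20·21/2 = 210
Σ LCP = 0 + 2 + 2 + 1 + 1 + 1 + 3 + 2 + 2 + 0 + 3 + 1 + 1 + 0 + 0 + 3 + 2 + 1 + 4 + 1 = 30
distinct = 210 − 30 = 180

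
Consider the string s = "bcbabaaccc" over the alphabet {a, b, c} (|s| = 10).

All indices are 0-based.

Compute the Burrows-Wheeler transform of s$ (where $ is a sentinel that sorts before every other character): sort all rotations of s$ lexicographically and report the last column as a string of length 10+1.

cbbaac$cbca

rank  rotation     last
    0  $bcbabaaccc  c
    1  aaccc$bcbab  b
    2  abaaccc$bcb  b
    3  accc$bcbaba  a
    4  baaccc$bcba  a
    5  babaaccc$bc  c
    6  bcbabaaccc$  $
    7  c$bcbabaacc  c
    8  cbabaaccc$b  b
    9  cc$bcbabaac  c
   10  ccc$bcbabaa  a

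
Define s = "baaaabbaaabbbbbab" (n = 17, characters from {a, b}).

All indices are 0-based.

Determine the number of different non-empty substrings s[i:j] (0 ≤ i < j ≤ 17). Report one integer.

113

rank | idx | suffix
   0 |   1 | aaaabbaaabbbbbab
   1 |   2 | aaabbaaabbbbbab
   2 |   7 | aaabbbbbab
   3 |   3 | aabbaaabbbbbab
   4 |   8 | aabbbbbab
   5 |  15 | ab
   6 |   4 | abbaaabbbbbab
   7 |   9 | abbbbbab
   8 |  16 | b
   9 |   0 | baaaabbaaabbbbbab
  10 |   6 | baaabbbbbab
  11 |  14 | bab
  12 |   5 | bbaaabbbbbab
  13 |  13 | bbab
  14 |  12 | bbbab
  15 |  11 | bbbbab
  16 |  10 | bbbbbab

SA = [1, 2, 7, 3, 8, 15, 4, 9, 16, 0, 6, 14, 5, 13, 12, 11, 10]
rank  pair      lcp
   1  s[1:],s[2:]  3  'aaa'
   2  s[2:],s[7:]  5  'aaabb'
   3  s[7:],s[3:]  2  'aa'
   4  s[3:],s[8:]  4  'aabb'
   5  s[8:],s[15:]  1  'a'
   6  s[15:],s[4:]  2  'ab'
   7  s[4:],s[9:]  3  'abb'
   8  s[9:],s[16:]  0  ''
   9  s[16:],s[0:]  1  'b'
  10  s[0:],s[6:]  4  'baaa'
  11  s[6:],s[14:]  2  'ba'
  12  s[14:],s[5:]  1  'b'
  13  s[5:],s[13:]  3  'bba'
  14  s[13:],s[12:]  2  'bb'
  15  s[12:],s[11:]  3  'bbb'
  16  s[11:],s[10:]  4  'bbbb'

n(n+1)/2 = 17·18/2 = 153
Σ LCP = 0 + 3 + 5 + 2 + 4 + 1 + 2 + 3 + 0 + 1 + 4 + 2 + 1 + 3 + 2 + 3 + 4 = 40
distinct = 153 − 40 = 113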